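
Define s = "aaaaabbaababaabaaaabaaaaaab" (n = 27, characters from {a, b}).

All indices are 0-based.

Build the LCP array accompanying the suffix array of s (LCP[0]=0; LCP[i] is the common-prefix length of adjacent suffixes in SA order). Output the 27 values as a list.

sorted suffixes:
  #0 SA[0]=20  'aaaaaab'
  #1 SA[1]=21  'aaaaab'
  #2 SA[2]=0  'aaaaabbaababaabaaaabaaaaaab'
  #3 SA[3]=22  'aaaab'
  #4 SA[4]=15  'aaaabaaaaaab'
  #5 SA[5]=1  'aaaabbaababaabaaaabaaaaaab'
  #6 SA[6]=23  'aaab'
  #7 SA[7]=16  'aaabaaaaaab'
  #8 SA[8]=2  'aaabbaababaabaaaabaaaaaab'
  #9 SA[9]=24  'aab'
  #10 SA[10]=17  'aabaaaaaab'
  #11 SA[11]=12  'aabaaaabaaaaaab'
  #12 SA[12]=7  'aababaabaaaabaaaaaab'
  #13 SA[13]=3  'aabbaababaabaaaabaaaaaab'
  #14 SA[14]=25  'ab'
  #15 SA[15]=18  'abaaaaaab'
  #16 SA[16]=13  'abaaaabaaaaaab'
  #17 SA[17]=10  'abaabaaaabaaaaaab'
  #18 SA[18]=8  'ababaabaaaabaaaaaab'
  #19 SA[19]=4  'abbaababaabaaaabaaaaaab'
  #20 SA[20]=26  'b'
  #21 SA[21]=19  'baaaaaab'
  #22 SA[22]=14  'baaaabaaaaaab'
  #23 SA[23]=11  'baabaaaabaaaaaab'
  #24 SA[24]=6  'baababaabaaaabaaaaaab'
  #25 SA[25]=9  'babaabaaaabaaaaaab'
  #26 SA[26]=5  'bbaababaabaaaabaaaaaab'

SA = [20, 21, 0, 22, 15, 1, 23, 16, 2, 24, 17, 12, 7, 3, 25, 18, 13, 10, 8, 4, 26, 19, 14, 11, 6, 9, 5]
i: (SA[i-1],SA[i]) lcp shared
  1: (20,21) 5 'aaaaa'
  2: (21,0) 6 'aaaaab'
  3: (0,22) 4 'aaaa'
  4: (22,15) 5 'aaaab'
  5: (15,1) 5 'aaaab'
  6: (1,23) 3 'aaa'
  7: (23,16) 4 'aaab'
  8: (16,2) 4 'aaab'
  9: (2,24) 2 'aa'
  10: (24,17) 3 'aab'
  11: (17,12) 7 'aabaaaa'
  12: (12,7) 4 'aaba'
  13: (7,3) 3 'aab'
  14: (3,25) 1 'a'
  15: (25,18) 2 'ab'
  16: (18,13) 6 'abaaaa'
  17: (13,10) 4 'abaa'
  18: (10,8) 3 'aba'
  19: (8,4) 2 'ab'
  20: (4,26) 0 ''
  21: (26,19) 1 'b'
  22: (19,14) 5 'baaaa'
  23: (14,11) 3 'baa'
  24: (11,6) 5 'baaba'
  25: (6,9) 2 'ba'
  26: (9,5) 1 'b'

[0, 5, 6, 4, 5, 5, 3, 4, 4, 2, 3, 7, 4, 3, 1, 2, 6, 4, 3, 2, 0, 1, 5, 3, 5, 2, 1]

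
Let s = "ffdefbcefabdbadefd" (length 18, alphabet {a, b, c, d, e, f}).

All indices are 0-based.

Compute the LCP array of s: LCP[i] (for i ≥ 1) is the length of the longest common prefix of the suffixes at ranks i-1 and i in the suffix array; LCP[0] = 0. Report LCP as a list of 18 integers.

rank | idx | suffix
   0 |   9 | abdbadefd
   1 |  13 | adefd
   2 |  12 | badefd
   3 |   5 | bcefabdbadefd
   4 |  10 | bdbadefd
   5 |   6 | cefabdbadefd
   6 |  17 | d
   7 |  11 | dbadefd
   8 |   2 | defbcefabdbadefd
   9 |  14 | defd
  10 |   7 | efabdbadefd
  11 |   3 | efbcefabdbadefd
  12 |  15 | efd
  13 |   8 | fabdbadefd
  14 |   4 | fbcefabdbadefd
  15 |  16 | fd
  16 |   1 | fdefbcefabdbadefd
  17 |   0 | ffdefbcefabdbadefd

SA = [9, 13, 12, 5, 10, 6, 17, 11, 2, 14, 7, 3, 15, 8, 4, 16, 1, 0]
[i] adj suffixes → lcp
  [1] 9/13 → 1 ('a')
  [2] 13/12 → 0 ('')
  [3] 12/5 → 1 ('b')
  [4] 5/10 → 1 ('b')
  [5] 10/6 → 0 ('')
  [6] 6/17 → 0 ('')
  [7] 17/11 → 1 ('d')
  [8] 11/2 → 1 ('d')
  [9] 2/14 → 3 ('def')
  [10] 14/7 → 0 ('')
  [11] 7/3 → 2 ('ef')
  [12] 3/15 → 2 ('ef')
  [13] 15/8 → 0 ('')
  [14] 8/4 → 1 ('f')
  [15] 4/16 → 1 ('f')
  [16] 16/1 → 2 ('fd')
  [17] 1/0 → 1 ('f')

[0, 1, 0, 1, 1, 0, 0, 1, 1, 3, 0, 2, 2, 0, 1, 1, 2, 1]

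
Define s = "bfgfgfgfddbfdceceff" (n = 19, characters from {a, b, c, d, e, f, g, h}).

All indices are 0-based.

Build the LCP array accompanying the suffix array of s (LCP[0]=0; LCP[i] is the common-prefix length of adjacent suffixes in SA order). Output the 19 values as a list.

[0, 2, 0, 2, 0, 1, 1, 0, 1, 0, 1, 2, 1, 1, 3, 5, 0, 2, 4]

rank | idx | suffix
   0 |  10 | bfdceceff
   1 |   0 | bfgfgfgfddbfdceceff
   2 |  13 | ceceff
   3 |  15 | ceff
   4 |   9 | dbfdceceff
   5 |  12 | dceceff
   6 |   8 | ddbfdceceff
   7 |  14 | eceff
   8 |  16 | eff
   9 |  18 | f
  10 |  11 | fdceceff
  11 |   7 | fddbfdceceff
  12 |  17 | ff
  13 |   5 | fgfddbfdceceff
  14 |   3 | fgfgfddbfdceceff
  15 |   1 | fgfgfgfddbfdceceff
  16 |   6 | gfddbfdceceff
  17 |   4 | gfgfddbfdceceff
  18 |   2 | gfgfgfddbfdceceff

SA = [10, 0, 13, 15, 9, 12, 8, 14, 16, 18, 11, 7, 17, 5, 3, 1, 6, 4, 2]
rank  pair      lcp
   1  s[10:],s[0:]  2  'bf'
   2  s[0:],s[13:]  0  ''
   3  s[13:],s[15:]  2  'ce'
   4  s[15:],s[9:]  0  ''
   5  s[9:],s[12:]  1  'd'
   6  s[12:],s[8:]  1  'd'
   7  s[8:],s[14:]  0  ''
   8  s[14:],s[16:]  1  'e'
   9  s[16:],s[18:]  0  ''
  10  s[18:],s[11:]  1  'f'
  11  s[11:],s[7:]  2  'fd'
  12  s[7:],s[17:]  1  'f'
  13  s[17:],s[5:]  1  'f'
  14  s[5:],s[3:]  3  'fgf'
  15  s[3:],s[1:]  5  'fgfgf'
  16  s[1:],s[6:]  0  ''
  17  s[6:],s[4:]  2  'gf'
  18  s[4:],s[2:]  4  'gfgf'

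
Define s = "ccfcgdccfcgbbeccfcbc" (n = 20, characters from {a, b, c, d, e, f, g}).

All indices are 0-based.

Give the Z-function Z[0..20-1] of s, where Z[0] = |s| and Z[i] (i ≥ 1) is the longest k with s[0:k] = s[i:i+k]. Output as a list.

Z[0]=20
i=1: i≥r, start 0; Z[1]=1 scan→box=[1,2)
i=2: i≥r, start 0; Z[2]=0
i=3: i≥r, start 0; Z[3]=1 scan→box=[3,4)
i=4: i≥r, start 0; Z[4]=0
i=5: i≥r, start 0; Z[5]=0
i=6: i≥r, start 0; Z[6]=5 scan→box=[6,11)
i=7: min(r-i=4, Z[1]=1)=1; Z[7]=1
i=8: min(r-i=3, Z[2]=0)=0; Z[8]=0
i=9: min(r-i=2, Z[3]=1)=1; Z[9]=1
i=10: min(r-i=1, Z[4]=0)=0; Z[10]=0
i=11: i≥r, start 0; Z[11]=0
i=12: i≥r, start 0; Z[12]=0
i=13: i≥r, start 0; Z[13]=0
i=14: i≥r, start 0; Z[14]=4 scan→box=[14,18)
i=15: min(r-i=3, Z[1]=1)=1; Z[15]=1
i=16: min(r-i=2, Z[2]=0)=0; Z[16]=0
i=17: min(r-i=1, Z[3]=1)=1; Z[17]=1
i=18: i≥r, start 0; Z[18]=0
i=19: i≥r, start 0; Z[19]=1 scan→box=[19,20)

[20, 1, 0, 1, 0, 0, 5, 1, 0, 1, 0, 0, 0, 0, 4, 1, 0, 1, 0, 1]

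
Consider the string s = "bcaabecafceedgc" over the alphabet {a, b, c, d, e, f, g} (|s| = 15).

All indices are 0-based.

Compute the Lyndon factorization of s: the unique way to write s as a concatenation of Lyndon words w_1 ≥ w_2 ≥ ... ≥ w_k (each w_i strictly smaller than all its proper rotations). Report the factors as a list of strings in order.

emit factor 1: 'bc' (i=0, period=2)
emit factor 2: 'aabecafceedgc' (i=2, period=13)

["bc", "aabecafceedgc"]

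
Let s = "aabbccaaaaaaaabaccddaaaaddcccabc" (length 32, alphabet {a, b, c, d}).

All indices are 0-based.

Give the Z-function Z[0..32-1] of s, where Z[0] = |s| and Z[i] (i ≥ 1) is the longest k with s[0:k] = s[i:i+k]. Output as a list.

Z[0]=32
i=1: outside box; Z[1]=1 scan→box=[1,2)
i=2: outside box; Z[2]=0
i=3: outside box; Z[3]=0
i=4: outside box; Z[4]=0
i=5: outside box; Z[5]=0
i=6: outside box; Z[6]=2 scan→box=[6,8)
i=7: min(r-i=1, Z[1]=1)=1; Z[7]=2 scan→box=[7,9)
i=8: min(r-i=1, Z[1]=1)=1; Z[8]=2 scan→box=[8,10)
i=9: min(r-i=1, Z[1]=1)=1; Z[9]=2 scan→box=[9,11)
i=10: min(r-i=1, Z[1]=1)=1; Z[10]=2 scan→box=[10,12)
i=11: min(r-i=1, Z[1]=1)=1; Z[11]=2 scan→box=[11,13)
i=12: min(r-i=1, Z[1]=1)=1; Z[12]=3 scan→box=[12,15)
i=13: min(r-i=2, Z[1]=1)=1; Z[13]=1
i=14: min(r-i=1, Z[2]=0)=0; Z[14]=0
i=15: outside box; Z[15]=1 scan→box=[15,16)
i=16: outside box; Z[16]=0
i=17: outside box; Z[17]=0
i=18: outside box; Z[18]=0
i=19: outside box; Z[19]=0
i=20: outside box; Z[20]=2 scan→box=[20,22)
i=21: min(r-i=1, Z[1]=1)=1; Z[21]=2 scan→box=[21,23)
i=22: min(r-i=1, Z[1]=1)=1; Z[22]=2 scan→box=[22,24)
i=23: min(r-i=1, Z[1]=1)=1; Z[23]=1
i=24: outside box; Z[24]=0
i=25: outside box; Z[25]=0
i=26: outside box; Z[26]=0
i=27: outside box; Z[27]=0
i=28: outside box; Z[28]=0
i=29: outside box; Z[29]=1 scan→box=[29,30)
i=30: outside box; Z[30]=0
i=31: outside box; Z[31]=0

[32, 1, 0, 0, 0, 0, 2, 2, 2, 2, 2, 2, 3, 1, 0, 1, 0, 0, 0, 0, 2, 2, 2, 1, 0, 0, 0, 0, 0, 1, 0, 0]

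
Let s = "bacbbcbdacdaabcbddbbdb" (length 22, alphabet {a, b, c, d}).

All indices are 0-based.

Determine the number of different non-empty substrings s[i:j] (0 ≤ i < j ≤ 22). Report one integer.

rank→(start, suffix):
  0 → (11, 'aabcbddbbdb')
  1 → (12, 'abcbddbbdb')
  2 → (1, 'acbbcbdacdaabcbddbbdb')
  3 → (8, 'acdaabcbddbbdb')
  4 → (21, 'b')
  5 → (0, 'bacbbcbdacdaabcbddbbdb')
  6 → (3, 'bbcbdacdaabcbddbbdb')
  7 → (18, 'bbdb')
  8 → (4, 'bcbdacdaabcbddbbdb')
  9 → (13, 'bcbddbbdb')
  10 → (6, 'bdacdaabcbddbbdb')
  11 → (19, 'bdb')
  12 → (15, 'bddbbdb')
  13 → (2, 'cbbcbdacdaabcbddbbdb')
  14 → (5, 'cbdacdaabcbddbbdb')
  15 → (14, 'cbddbbdb')
  16 → (9, 'cdaabcbddbbdb')
  17 → (10, 'daabcbddbbdb')
  18 → (7, 'dacdaabcbddbbdb')
  19 → (20, 'db')
  20 → (17, 'dbbdb')
  21 → (16, 'ddbbdb')

SA = [11, 12, 1, 8, 21, 0, 3, 18, 4, 13, 6, 19, 15, 2, 5, 14, 9, 10, 7, 20, 17, 16]
[i] adj suffixes → lcp
  [1] 11/12 → 1 ('a')
  [2] 12/1 → 1 ('a')
  [3] 1/8 → 2 ('ac')
  [4] 8/21 → 0 ('')
  [5] 21/0 → 1 ('b')
  [6] 0/3 → 1 ('b')
  [7] 3/18 → 2 ('bb')
  [8] 18/4 → 1 ('b')
  [9] 4/13 → 4 ('bcbd')
  [10] 13/6 → 1 ('b')
  [11] 6/19 → 2 ('bd')
  [12] 19/15 → 2 ('bd')
  [13] 15/2 → 0 ('')
  [14] 2/5 → 2 ('cb')
  [15] 5/14 → 3 ('cbd')
  [16] 14/9 → 1 ('c')
  [17] 9/10 → 0 ('')
  [18] 10/7 → 2 ('da')
  [19] 7/20 → 1 ('d')
  [20] 20/17 → 2 ('db')
  [21] 17/16 → 1 ('d')

n(n+1)/2 = 22·23/2 = 253
Σ LCP = 0 + 1 + 1 + 2 + 0 + 1 + 1 + 2 + 1 + 4 + 1 + 2 + 2 + 0 + 2 + 3 + 1 + 0 + 2 + 1 + 2 + 1 = 30
distinct = 253 − 30 = 223

223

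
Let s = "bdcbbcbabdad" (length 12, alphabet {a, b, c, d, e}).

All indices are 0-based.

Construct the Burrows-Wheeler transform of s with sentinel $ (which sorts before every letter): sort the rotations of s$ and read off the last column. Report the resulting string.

rank  rotation       last
    0  $bdcbbcbabdad  d
    1  abdad$bdcbbcb  b
    2  ad$bdcbbcbabd  d
    3  babdad$bdcbbc  c
    4  bbcbabdad$bdc  c
    5  bcbabdad$bdcb  b
    6  bdad$bdcbbcba  a
    7  bdcbbcbabdad$  $
    8  cbabdad$bdcbb  b
    9  cbbcbabdad$bd  d
   10  d$bdcbbcbabda  a
   11  dad$bdcbbcbab  b
   12  dcbbcbabdad$b  b

dbdccba$bdabb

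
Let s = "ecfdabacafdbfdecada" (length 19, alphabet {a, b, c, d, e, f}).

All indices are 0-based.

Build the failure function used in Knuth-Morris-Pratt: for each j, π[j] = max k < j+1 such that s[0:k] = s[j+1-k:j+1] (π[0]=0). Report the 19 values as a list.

[0, 0, 0, 0, 0, 0, 0, 0, 0, 0, 0, 0, 0, 0, 1, 2, 0, 0, 0]

π[0] = 0
j=1 s[j]='c': π[1]=0 (border '')
j=2 s[j]='f': π[2]=0 (border '')
j=3 s[j]='d': π[3]=0 (border '')
j=4 s[j]='a': π[4]=0 (border '')
j=5 s[j]='b': π[5]=0 (border '')
j=6 s[j]='a': π[6]=0 (border '')
j=7 s[j]='c': π[7]=0 (border '')
j=8 s[j]='a': π[8]=0 (border '')
j=9 s[j]='f': π[9]=0 (border '')
j=10 s[j]='d': π[10]=0 (border '')
j=11 s[j]='b': π[11]=0 (border '')
j=12 s[j]='f': π[12]=0 (border '')
j=13 s[j]='d': π[13]=0 (border '')
j=14 s[j]='e': π[14]=1 (border 'e')
j=15 s[j]='c': π[15]=2 (border 'ec')
j=16 s[j]='a': k: 2→0; π[16]=0 (border '')
j=17 s[j]='d': π[17]=0 (border '')
j=18 s[j]='a': π[18]=0 (border '')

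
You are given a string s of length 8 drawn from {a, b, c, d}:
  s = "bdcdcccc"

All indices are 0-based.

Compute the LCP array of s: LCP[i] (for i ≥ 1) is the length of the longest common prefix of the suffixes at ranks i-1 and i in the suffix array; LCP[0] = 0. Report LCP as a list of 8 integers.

[0, 0, 1, 2, 3, 1, 0, 2]

sorted suffixes:
  #0 SA[0]=0  'bdcdcccc'
  #1 SA[1]=7  'c'
  #2 SA[2]=6  'cc'
  #3 SA[3]=5  'ccc'
  #4 SA[4]=4  'cccc'
  #5 SA[5]=2  'cdcccc'
  #6 SA[6]=3  'dcccc'
  #7 SA[7]=1  'dcdcccc'

SA = [0, 7, 6, 5, 4, 2, 3, 1]
i: (SA[i-1],SA[i]) lcp shared
  1: (0,7) 0 ''
  2: (7,6) 1 'c'
  3: (6,5) 2 'cc'
  4: (5,4) 3 'ccc'
  5: (4,2) 1 'c'
  6: (2,3) 0 ''
  7: (3,1) 2 'dc'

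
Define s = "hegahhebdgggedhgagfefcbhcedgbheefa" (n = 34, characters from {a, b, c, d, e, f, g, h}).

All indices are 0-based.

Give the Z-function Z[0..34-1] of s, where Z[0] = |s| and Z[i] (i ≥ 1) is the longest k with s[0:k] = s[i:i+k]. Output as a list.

Z[0]=34
i=1: fresh scan; Z[1]=0
i=2: fresh scan; Z[2]=0
i=3: fresh scan; Z[3]=0
i=4: fresh scan; Z[4]=1 scan→box=[4,5)
i=5: fresh scan; Z[5]=2 scan→box=[5,7)
i=6: min(r-i=1, Z[1]=0)=0; Z[6]=0
i=7: fresh scan; Z[7]=0
i=8: fresh scan; Z[8]=0
i=9: fresh scan; Z[9]=0
i=10: fresh scan; Z[10]=0
i=11: fresh scan; Z[11]=0
i=12: fresh scan; Z[12]=0
i=13: fresh scan; Z[13]=0
i=14: fresh scan; Z[14]=1 scan→box=[14,15)
i=15: fresh scan; Z[15]=0
i=16: fresh scan; Z[16]=0
i=17: fresh scan; Z[17]=0
i=18: fresh scan; Z[18]=0
i=19: fresh scan; Z[19]=0
i=20: fresh scan; Z[20]=0
i=21: fresh scan; Z[21]=0
i=22: fresh scan; Z[22]=0
i=23: fresh scan; Z[23]=1 scan→box=[23,24)
i=24: fresh scan; Z[24]=0
i=25: fresh scan; Z[25]=0
i=26: fresh scan; Z[26]=0
i=27: fresh scan; Z[27]=0
i=28: fresh scan; Z[28]=0
i=29: fresh scan; Z[29]=2 scan→box=[29,31)
i=30: min(r-i=1, Z[1]=0)=0; Z[30]=0
i=31: fresh scan; Z[31]=0
i=32: fresh scan; Z[32]=0
i=33: fresh scan; Z[33]=0

[34, 0, 0, 0, 1, 2, 0, 0, 0, 0, 0, 0, 0, 0, 1, 0, 0, 0, 0, 0, 0, 0, 0, 1, 0, 0, 0, 0, 0, 2, 0, 0, 0, 0]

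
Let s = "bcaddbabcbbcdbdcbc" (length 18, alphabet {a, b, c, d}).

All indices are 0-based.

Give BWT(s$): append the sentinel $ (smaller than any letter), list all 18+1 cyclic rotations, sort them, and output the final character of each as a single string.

cbcdcc$abdbbbdbdcba

rank  rotation             last
    0  $bcaddbabcbbcdbdcbc  c
    1  abcbbcdbdcbc$bcaddb  b
    2  addbabcbbcdbdcbc$bc  c
    3  babcbbcdbdcbc$bcadd  d
    4  bbcdbdcbc$bcaddbabc  c
    5  bc$bcaddbabcbbcdbdc  c
    6  bcaddbabcbbcdbdcbc$  $
    7  bcbbcdbdcbc$bcaddba  a
    8  bcdbdcbc$bcaddbabcb  b
    9  bdcbc$bcaddbabcbbcd  d
   10  c$bcaddbabcbbcdbdcb  b
   11  caddbabcbbcdbdcbc$b  b
   12  cbbcdbdcbc$bcaddbab  b
   13  cbc$bcaddbabcbbcdbd  d
   14  cdbdcbc$bcaddbabcbb  b
   15  dbabcbbcdbdcbc$bcad  d
   16  dbdcbc$bcaddbabcbbc  c
   17  dcbc$bcaddbabcbbcdb  b
   18  ddbabcbbcdbdcbc$bca  a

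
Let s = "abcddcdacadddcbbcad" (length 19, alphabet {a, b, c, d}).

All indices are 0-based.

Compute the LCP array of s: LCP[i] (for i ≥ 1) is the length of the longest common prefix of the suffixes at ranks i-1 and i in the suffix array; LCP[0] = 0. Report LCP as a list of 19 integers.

rank | idx | suffix
   0 |   0 | abcddcdacadddcbbcad
   1 |   7 | acadddcbbcad
   2 |  17 | ad
   3 |   9 | adddcbbcad
   4 |  14 | bbcad
   5 |  15 | bcad
   6 |   1 | bcddcdacadddcbbcad
   7 |  16 | cad
   8 |   8 | cadddcbbcad
   9 |  13 | cbbcad
  10 |   5 | cdacadddcbbcad
  11 |   2 | cddcdacadddcbbcad
  12 |  18 | d
  13 |   6 | dacadddcbbcad
  14 |  12 | dcbbcad
  15 |   4 | dcdacadddcbbcad
  16 |  11 | ddcbbcad
  17 |   3 | ddcdacadddcbbcad
  18 |  10 | dddcbbcad

SA = [0, 7, 17, 9, 14, 15, 1, 16, 8, 13, 5, 2, 18, 6, 12, 4, 11, 3, 10]
rank  pair      lcp
   1  s[0:],s[7:]  1  'a'
   2  s[7:],s[17:]  1  'a'
   3  s[17:],s[9:]  2  'ad'
   4  s[9:],s[14:]  0  ''
   5  s[14:],s[15:]  1  'b'
   6  s[15:],s[1:]  2  'bc'
   7  s[1:],s[16:]  0  ''
   8  s[16:],s[8:]  3  'cad'
   9  s[8:],s[13:]  1  'c'
  10  s[13:],s[5:]  1  'c'
  11  s[5:],s[2:]  2  'cd'
  12  s[2:],s[18:]  0  ''
  13  s[18:],s[6:]  1  'd'
  14  s[6:],s[12:]  1  'd'
  15  s[12:],s[4:]  2  'dc'
  16  s[4:],s[11:]  1  'd'
  17  s[11:],s[3:]  3  'ddc'
  18  s[3:],s[10:]  2  'dd'

[0, 1, 1, 2, 0, 1, 2, 0, 3, 1, 1, 2, 0, 1, 1, 2, 1, 3, 2]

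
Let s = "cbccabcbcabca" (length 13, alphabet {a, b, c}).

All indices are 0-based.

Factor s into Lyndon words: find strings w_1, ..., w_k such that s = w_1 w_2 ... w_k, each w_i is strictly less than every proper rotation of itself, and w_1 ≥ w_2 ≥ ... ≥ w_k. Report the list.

["c", "bcc", "abcbc", "abc", "a"]

emit factor 1: 'c' (i=0, period=1)
emit factor 2: 'bcc' (i=1, period=3)
emit factor 3: 'abcbc' (i=4, period=5)
emit factor 4: 'abc' (i=9, period=3)
emit factor 5: 'a' (i=12, period=1)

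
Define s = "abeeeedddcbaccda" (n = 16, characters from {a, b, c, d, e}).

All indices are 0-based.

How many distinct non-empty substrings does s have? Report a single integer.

121

rank→(start, suffix):
  0 → (15, 'a')
  1 → (0, 'abeeeedddcbaccda')
  2 → (11, 'accda')
  3 → (10, 'baccda')
  4 → (1, 'beeeedddcbaccda')
  5 → (9, 'cbaccda')
  6 → (12, 'ccda')
  7 → (13, 'cda')
  8 → (14, 'da')
  9 → (8, 'dcbaccda')
  10 → (7, 'ddcbaccda')
  11 → (6, 'dddcbaccda')
  12 → (5, 'edddcbaccda')
  13 → (4, 'eedddcbaccda')
  14 → (3, 'eeedddcbaccda')
  15 → (2, 'eeeedddcbaccda')

SA = [15, 0, 11, 10, 1, 9, 12, 13, 14, 8, 7, 6, 5, 4, 3, 2]
i: (SA[i-1],SA[i]) lcp shared
  1: (15,0) 1 'a'
  2: (0,11) 1 'a'
  3: (11,10) 0 ''
  4: (10,1) 1 'b'
  5: (1,9) 0 ''
  6: (9,12) 1 'c'
  7: (12,13) 1 'c'
  8: (13,14) 0 ''
  9: (14,8) 1 'd'
  10: (8,7) 1 'd'
  11: (7,6) 2 'dd'
  12: (6,5) 0 ''
  13: (5,4) 1 'e'
  14: (4,3) 2 'ee'
  15: (3,2) 3 'eee'

n(n+1)/2 = 16·17/2 = 136
Σ LCP = 0 + 1 + 1 + 0 + 1 + 0 + 1 + 1 + 0 + 1 + 1 + 2 + 0 + 1 + 2 + 3 = 15
distinct = 136 − 15 = 121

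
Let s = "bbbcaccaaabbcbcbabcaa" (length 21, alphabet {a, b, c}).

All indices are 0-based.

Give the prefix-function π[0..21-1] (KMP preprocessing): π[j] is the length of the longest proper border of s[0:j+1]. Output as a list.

π[0] = 0
j=1 s[j]='b': π[1]=1 (border 'b')
j=2 s[j]='b': π[2]=2 (border 'bb')
j=3 s[j]='c': k: 2→1→0; π[3]=0 (border '')
j=4 s[j]='a': π[4]=0 (border '')
j=5 s[j]='c': π[5]=0 (border '')
j=6 s[j]='c': π[6]=0 (border '')
j=7 s[j]='a': π[7]=0 (border '')
j=8 s[j]='a': π[8]=0 (border '')
j=9 s[j]='a': π[9]=0 (border '')
j=10 s[j]='b': π[10]=1 (border 'b')
j=11 s[j]='b': π[11]=2 (border 'bb')
j=12 s[j]='c': k: 2→1→0; π[12]=0 (border '')
j=13 s[j]='b': π[13]=1 (border 'b')
j=14 s[j]='c': k: 1→0; π[14]=0 (border '')
j=15 s[j]='b': π[15]=1 (border 'b')
j=16 s[j]='a': k: 1→0; π[16]=0 (border '')
j=17 s[j]='b': π[17]=1 (border 'b')
j=18 s[j]='c': k: 1→0; π[18]=0 (border '')
j=19 s[j]='a': π[19]=0 (border '')
j=20 s[j]='a': π[20]=0 (border '')

[0, 1, 2, 0, 0, 0, 0, 0, 0, 0, 1, 2, 0, 1, 0, 1, 0, 1, 0, 0, 0]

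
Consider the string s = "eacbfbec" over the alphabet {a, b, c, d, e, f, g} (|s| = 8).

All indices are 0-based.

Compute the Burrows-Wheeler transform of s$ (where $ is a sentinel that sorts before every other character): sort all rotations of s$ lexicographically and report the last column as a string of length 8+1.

cefcea$bb

rank  rotation   last
    0  $eacbfbec  c
    1  acbfbec$e  e
    2  bec$eacbf  f
    3  bfbec$eac  c
    4  c$eacbfbe  e
    5  cbfbec$ea  a
    6  eacbfbec$  $
    7  ec$eacbfb  b
    8  fbec$eacb  b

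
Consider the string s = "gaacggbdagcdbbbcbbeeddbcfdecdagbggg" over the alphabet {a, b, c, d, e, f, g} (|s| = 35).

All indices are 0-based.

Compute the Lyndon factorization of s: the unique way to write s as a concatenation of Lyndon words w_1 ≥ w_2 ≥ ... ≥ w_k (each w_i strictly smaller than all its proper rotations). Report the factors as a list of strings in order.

emit factor 1: 'g' (i=0, period=1)
emit factor 2: 'aacggbdagcdbbbcbbeeddbcfdecdagbggg' (i=1, period=34)

["g", "aacggbdagcdbbbcbbeeddbcfdecdagbggg"]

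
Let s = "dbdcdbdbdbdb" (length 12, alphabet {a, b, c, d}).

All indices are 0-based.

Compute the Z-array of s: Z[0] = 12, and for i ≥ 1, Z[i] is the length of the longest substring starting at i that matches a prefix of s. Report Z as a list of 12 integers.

Z[0]=12
i=1: i≥r, start 0; Z[1]=0
i=2: i≥r, start 0; Z[2]=1 scan→box=[2,3)
i=3: i≥r, start 0; Z[3]=0
i=4: i≥r, start 0; Z[4]=3 scan→box=[4,7)
i=5: min(r-i=2, Z[1]=0)=0; Z[5]=0
i=6: min(r-i=1, Z[2]=1)=1; Z[6]=3 scan→box=[6,9)
i=7: min(r-i=2, Z[1]=0)=0; Z[7]=0
i=8: min(r-i=1, Z[2]=1)=1; Z[8]=3 scan→box=[8,11)
i=9: min(r-i=2, Z[1]=0)=0; Z[9]=0
i=10: min(r-i=1, Z[2]=1)=1; Z[10]=2 scan→box=[10,12)
i=11: min(r-i=1, Z[1]=0)=0; Z[11]=0

[12, 0, 1, 0, 3, 0, 3, 0, 3, 0, 2, 0]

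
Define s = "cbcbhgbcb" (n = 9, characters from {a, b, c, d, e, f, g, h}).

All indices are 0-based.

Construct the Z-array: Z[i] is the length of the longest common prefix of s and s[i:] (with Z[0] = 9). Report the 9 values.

Z[0]=9
i=1: fresh scan; Z[1]=0
i=2: fresh scan; Z[2]=2 grow→box=[2,4)
i=3: min(r-i=1, Z[1]=0)=0; Z[3]=0
i=4: fresh scan; Z[4]=0
i=5: fresh scan; Z[5]=0
i=6: fresh scan; Z[6]=0
i=7: fresh scan; Z[7]=2 grow→box=[7,9)
i=8: min(r-i=1, Z[1]=0)=0; Z[8]=0

[9, 0, 2, 0, 0, 0, 0, 2, 0]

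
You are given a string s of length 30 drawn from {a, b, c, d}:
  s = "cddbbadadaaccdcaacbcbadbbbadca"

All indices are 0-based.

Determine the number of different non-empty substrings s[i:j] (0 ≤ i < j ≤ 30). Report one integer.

rank | idx | suffix
   0 |  29 | a
   1 |  15 | aacbcbadbbbadca
   2 |   9 | aaccdcaacbcbadbbbadca
   3 |  16 | acbcbadbbbadca
   4 |  10 | accdcaacbcbadbbbadca
   5 |   7 | adaaccdcaacbcbadbbbadca
   6 |   5 | adadaaccdcaacbcbadbbbadca
   7 |  21 | adbbbadca
   8 |  26 | adca
   9 |   4 | badadaaccdcaacbcbadbbbadca
  10 |  20 | badbbbadca
  11 |  25 | badca
  12 |   3 | bbadadaaccdcaacbcbadbbbadca
  13 |  24 | bbadca
  14 |  23 | bbbadca
  15 |  18 | bcbadbbbadca
  16 |  28 | ca
  17 |  14 | caacbcbadbbbadca
  18 |  19 | cbadbbbadca
  19 |  17 | cbcbadbbbadca
  20 |  11 | ccdcaacbcbadbbbadca
  21 |  12 | cdcaacbcbadbbbadca
  22 |   0 | cddbbadadaaccdcaacbcbadbbbadca
  23 |   8 | daaccdcaacbcbadbbbadca
  24 |   6 | dadaaccdcaacbcbadbbbadca
  25 |   2 | dbbadadaaccdcaacbcbadbbbadca
  26 |  22 | dbbbadca
  27 |  27 | dca
  28 |  13 | dcaacbcbadbbbadca
  29 |   1 | ddbbadadaaccdcaacbcbadbbbadca

SA = [29, 15, 9, 16, 10, 7, 5, 21, 26, 4, 20, 25, 3, 24, 23, 18, 28, 14, 19, 17, 11, 12, 0, 8, 6, 2, 22, 27, 13, 1]
[i] adj suffixes → lcp
  [1] 29/15 → 1 ('a')
  [2] 15/9 → 3 ('aac')
  [3] 9/16 → 1 ('a')
  [4] 16/10 → 2 ('ac')
  [5] 10/7 → 1 ('a')
  [6] 7/5 → 3 ('ada')
  [7] 5/21 → 2 ('ad')
  [8] 21/26 → 2 ('ad')
  [9] 26/4 → 0 ('')
  [10] 4/20 → 3 ('bad')
  [11] 20/25 → 3 ('bad')
  [12] 25/3 → 1 ('b')
  [13] 3/24 → 4 ('bbad')
  [14] 24/23 → 2 ('bb')
  [15] 23/18 → 1 ('b')
  [16] 18/28 → 0 ('')
  [17] 28/14 → 2 ('ca')
  [18] 14/19 → 1 ('c')
  [19] 19/17 → 2 ('cb')
  [20] 17/11 → 1 ('c')
  [21] 11/12 → 1 ('c')
  [22] 12/0 → 2 ('cd')
  [23] 0/8 → 0 ('')
  [24] 8/6 → 2 ('da')
  [25] 6/2 → 1 ('d')
  [26] 2/22 → 3 ('dbb')
  [27] 22/27 → 1 ('d')
  [28] 27/13 → 3 ('dca')
  [29] 13/1 → 1 ('d')

n(n+1)/2 = 30·31/2 = 465
Σ LCP = 0 + 1 + 3 + 1 + 2 + 1 + 3 + 2 + 2 + 0 + 3 + 3 + 1 + 4 + 2 + 1 + 0 + 2 + 1 + 2 + 1 + 1 + 2 + 0 + 2 + 1 + 3 + 1 + 3 + 1 = 49
distinct = 465 − 49 = 416

416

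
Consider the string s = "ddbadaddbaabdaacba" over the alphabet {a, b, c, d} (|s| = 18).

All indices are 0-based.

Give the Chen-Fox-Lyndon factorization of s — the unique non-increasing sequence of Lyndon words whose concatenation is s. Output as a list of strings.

["d", "d", "b", "adaddb", "aabdaacb", "a"]

emit factor 1: 'd' (i=0, period=1)
emit factor 2: 'd' (i=1, period=1)
emit factor 3: 'b' (i=2, period=1)
emit factor 4: 'adaddb' (i=3, period=6)
emit factor 5: 'aabdaacb' (i=9, period=8)
emit factor 6: 'a' (i=17, period=1)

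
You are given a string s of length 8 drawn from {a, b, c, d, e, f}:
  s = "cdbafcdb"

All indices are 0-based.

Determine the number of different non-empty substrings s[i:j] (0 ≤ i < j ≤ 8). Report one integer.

30

rank | idx | suffix
   0 |   3 | afcdb
   1 |   7 | b
   2 |   2 | bafcdb
   3 |   5 | cdb
   4 |   0 | cdbafcdb
   5 |   6 | db
   6 |   1 | dbafcdb
   7 |   4 | fcdb

SA = [3, 7, 2, 5, 0, 6, 1, 4]
i: (SA[i-1],SA[i]) lcp shared
  1: (3,7) 0 ''
  2: (7,2) 1 'b'
  3: (2,5) 0 ''
  4: (5,0) 3 'cdb'
  5: (0,6) 0 ''
  6: (6,1) 2 'db'
  7: (1,4) 0 ''

n(n+1)/2 = 8·9/2 = 36
Σ LCP = 0 + 0 + 1 + 0 + 3 + 0 + 2 + 0 = 6
distinct = 36 − 6 = 30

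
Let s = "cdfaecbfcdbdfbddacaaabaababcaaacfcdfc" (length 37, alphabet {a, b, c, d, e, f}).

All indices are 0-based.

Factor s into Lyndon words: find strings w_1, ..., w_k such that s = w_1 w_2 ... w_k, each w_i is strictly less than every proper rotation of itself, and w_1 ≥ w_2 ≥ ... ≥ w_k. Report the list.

["cdf", "aecbfcdbdfbdd", "ac", "aaabaababcaaacfcdfc"]

emit factor 1: 'cdf' (i=0, period=3)
emit factor 2: 'aecbfcdbdfbdd' (i=3, period=13)
emit factor 3: 'ac' (i=16, period=2)
emit factor 4: 'aaabaababcaaacfcdfc' (i=18, period=19)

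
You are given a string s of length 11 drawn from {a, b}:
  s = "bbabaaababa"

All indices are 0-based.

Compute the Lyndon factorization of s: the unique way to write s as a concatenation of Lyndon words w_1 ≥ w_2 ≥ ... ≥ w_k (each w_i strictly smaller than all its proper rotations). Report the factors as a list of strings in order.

emit factor 1: 'b' (i=0, period=1)
emit factor 2: 'b' (i=1, period=1)
emit factor 3: 'ab' (i=2, period=2)
emit factor 4: 'aaabab' (i=4, period=6)
emit factor 5: 'a' (i=10, period=1)

["b", "b", "ab", "aaabab", "a"]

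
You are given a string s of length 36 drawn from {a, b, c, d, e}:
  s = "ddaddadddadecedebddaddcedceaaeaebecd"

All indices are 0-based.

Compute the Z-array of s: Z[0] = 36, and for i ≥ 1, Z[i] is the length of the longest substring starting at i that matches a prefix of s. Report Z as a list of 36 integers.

[36, 1, 0, 5, 1, 0, 2, 4, 1, 0, 1, 0, 0, 0, 1, 0, 0, 5, 1, 0, 2, 1, 0, 0, 1, 0, 0, 0, 0, 0, 0, 0, 0, 0, 0, 1]

Z[0]=36
i=1: outside box; Z[1]=1 scan→box=[1,2)
i=2: outside box; Z[2]=0
i=3: outside box; Z[3]=5 scan→box=[3,8)
i=4: min(r-i=4, Z[1]=1)=1; Z[4]=1
i=5: min(r-i=3, Z[2]=0)=0; Z[5]=0
i=6: min(r-i=2, Z[3]=5)=2; Z[6]=2
i=7: min(r-i=1, Z[4]=1)=1; Z[7]=4 scan→box=[7,11)
i=8: min(r-i=3, Z[1]=1)=1; Z[8]=1
i=9: min(r-i=2, Z[2]=0)=0; Z[9]=0
i=10: min(r-i=1, Z[3]=5)=1; Z[10]=1
i=11: outside box; Z[11]=0
i=12: outside box; Z[12]=0
i=13: outside box; Z[13]=0
i=14: outside box; Z[14]=1 scan→box=[14,15)
i=15: outside box; Z[15]=0
i=16: outside box; Z[16]=0
i=17: outside box; Z[17]=5 scan→box=[17,22)
i=18: min(r-i=4, Z[1]=1)=1; Z[18]=1
i=19: min(r-i=3, Z[2]=0)=0; Z[19]=0
i=20: min(r-i=2, Z[3]=5)=2; Z[20]=2
i=21: min(r-i=1, Z[4]=1)=1; Z[21]=1
i=22: outside box; Z[22]=0
i=23: outside box; Z[23]=0
i=24: outside box; Z[24]=1 scan→box=[24,25)
i=25: outside box; Z[25]=0
i=26: outside box; Z[26]=0
i=27: outside box; Z[27]=0
i=28: outside box; Z[28]=0
i=29: outside box; Z[29]=0
i=30: outside box; Z[30]=0
i=31: outside box; Z[31]=0
i=32: outside box; Z[32]=0
i=33: outside box; Z[33]=0
i=34: outside box; Z[34]=0
i=35: outside box; Z[35]=1 scan→box=[35,36)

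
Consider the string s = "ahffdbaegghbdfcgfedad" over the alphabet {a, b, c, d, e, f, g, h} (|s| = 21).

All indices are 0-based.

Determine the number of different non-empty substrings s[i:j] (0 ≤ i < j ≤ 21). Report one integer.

sorted suffixes:
  #0 SA[0]=19  'ad'
  #1 SA[1]=6  'aegghbdfcgfedad'
  #2 SA[2]=0  'ahffdbaegghbdfcgfedad'
  #3 SA[3]=5  'baegghbdfcgfedad'
  #4 SA[4]=11  'bdfcgfedad'
  #5 SA[5]=14  'cgfedad'
  #6 SA[6]=20  'd'
  #7 SA[7]=18  'dad'
  #8 SA[8]=4  'dbaegghbdfcgfedad'
  #9 SA[9]=12  'dfcgfedad'
  #10 SA[10]=17  'edad'
  #11 SA[11]=7  'egghbdfcgfedad'
  #12 SA[12]=13  'fcgfedad'
  #13 SA[13]=3  'fdbaegghbdfcgfedad'
  #14 SA[14]=16  'fedad'
  #15 SA[15]=2  'ffdbaegghbdfcgfedad'
  #16 SA[16]=15  'gfedad'
  #17 SA[17]=8  'gghbdfcgfedad'
  #18 SA[18]=9  'ghbdfcgfedad'
  #19 SA[19]=10  'hbdfcgfedad'
  #20 SA[20]=1  'hffdbaegghbdfcgfedad'

SA = [19, 6, 0, 5, 11, 14, 20, 18, 4, 12, 17, 7, 13, 3, 16, 2, 15, 8, 9, 10, 1]
[i] adj suffixes → lcp
  [1] 19/6 → 1 ('a')
  [2] 6/0 → 1 ('a')
  [3] 0/5 → 0 ('')
  [4] 5/11 → 1 ('b')
  [5] 11/14 → 0 ('')
  [6] 14/20 → 0 ('')
  [7] 20/18 → 1 ('d')
  [8] 18/4 → 1 ('d')
  [9] 4/12 → 1 ('d')
  [10] 12/17 → 0 ('')
  [11] 17/7 → 1 ('e')
  [12] 7/13 → 0 ('')
  [13] 13/3 → 1 ('f')
  [14] 3/16 → 1 ('f')
  [15] 16/2 → 1 ('f')
  [16] 2/15 → 0 ('')
  [17] 15/8 → 1 ('g')
  [18] 8/9 → 1 ('g')
  [19] 9/10 → 0 ('')
  [20] 10/1 → 1 ('h')

n(n+1)/2 = 21·22/2 = 231
Σ LCP = 0 + 1 + 1 + 0 + 1 + 0 + 0 + 1 + 1 + 1 + 0 + 1 + 0 + 1 + 1 + 1 + 0 + 1 + 1 + 0 + 1 = 13
distinct = 231 − 13 = 218

218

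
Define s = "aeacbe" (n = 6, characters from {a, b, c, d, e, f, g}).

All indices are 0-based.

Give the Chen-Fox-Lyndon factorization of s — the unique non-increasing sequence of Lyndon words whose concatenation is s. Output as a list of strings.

emit factor 1: 'ae' (i=0, period=2)
emit factor 2: 'acbe' (i=2, period=4)

["ae", "acbe"]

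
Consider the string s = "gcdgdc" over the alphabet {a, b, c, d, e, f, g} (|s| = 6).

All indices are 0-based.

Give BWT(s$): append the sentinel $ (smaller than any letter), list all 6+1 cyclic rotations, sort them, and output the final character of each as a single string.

cdggc$d

rank  rotation last
    0  $gcdgdc  c
    1  c$gcdgd  d
    2  cdgdc$g  g
    3  dc$gcdg  g
    4  dgdc$gc  c
    5  gcdgdc$  $
    6  gdc$gcd  d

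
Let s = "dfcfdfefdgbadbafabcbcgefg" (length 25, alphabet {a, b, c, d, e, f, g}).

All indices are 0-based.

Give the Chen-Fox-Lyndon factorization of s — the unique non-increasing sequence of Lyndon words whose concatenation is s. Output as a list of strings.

emit factor 1: 'df' (i=0, period=2)
emit factor 2: 'cfdfefdg' (i=2, period=8)
emit factor 3: 'b' (i=10, period=1)
emit factor 4: 'adbaf' (i=11, period=5)
emit factor 5: 'abcbcgefg' (i=16, period=9)

["df", "cfdfefdg", "b", "adbaf", "abcbcgefg"]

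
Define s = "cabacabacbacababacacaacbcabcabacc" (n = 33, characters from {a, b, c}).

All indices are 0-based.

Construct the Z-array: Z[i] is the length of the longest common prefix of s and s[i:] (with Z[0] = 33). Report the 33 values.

[33, 0, 0, 0, 5, 0, 0, 0, 1, 0, 0, 4, 0, 0, 0, 0, 0, 2, 0, 2, 0, 0, 1, 0, 3, 0, 0, 5, 0, 0, 0, 1, 1]

Z[0]=33
i=1: outside box; Z[1]=0
i=2: outside box; Z[2]=0
i=3: outside box; Z[3]=0
i=4: outside box; Z[4]=5 scan→box=[4,9)
i=5: min(r-i=4, Z[1]=0)=0; Z[5]=0
i=6: min(r-i=3, Z[2]=0)=0; Z[6]=0
i=7: min(r-i=2, Z[3]=0)=0; Z[7]=0
i=8: min(r-i=1, Z[4]=5)=1; Z[8]=1
i=9: outside box; Z[9]=0
i=10: outside box; Z[10]=0
i=11: outside box; Z[11]=4 scan→box=[11,15)
i=12: min(r-i=3, Z[1]=0)=0; Z[12]=0
i=13: min(r-i=2, Z[2]=0)=0; Z[13]=0
i=14: min(r-i=1, Z[3]=0)=0; Z[14]=0
i=15: outside box; Z[15]=0
i=16: outside box; Z[16]=0
i=17: outside box; Z[17]=2 scan→box=[17,19)
i=18: min(r-i=1, Z[1]=0)=0; Z[18]=0
i=19: outside box; Z[19]=2 scan→box=[19,21)
i=20: min(r-i=1, Z[1]=0)=0; Z[20]=0
i=21: outside box; Z[21]=0
i=22: outside box; Z[22]=1 scan→box=[22,23)
i=23: outside box; Z[23]=0
i=24: outside box; Z[24]=3 scan→box=[24,27)
i=25: min(r-i=2, Z[1]=0)=0; Z[25]=0
i=26: min(r-i=1, Z[2]=0)=0; Z[26]=0
i=27: outside box; Z[27]=5 scan→box=[27,32)
i=28: min(r-i=4, Z[1]=0)=0; Z[28]=0
i=29: min(r-i=3, Z[2]=0)=0; Z[29]=0
i=30: min(r-i=2, Z[3]=0)=0; Z[30]=0
i=31: min(r-i=1, Z[4]=5)=1; Z[31]=1
i=32: outside box; Z[32]=1 scan→box=[32,33)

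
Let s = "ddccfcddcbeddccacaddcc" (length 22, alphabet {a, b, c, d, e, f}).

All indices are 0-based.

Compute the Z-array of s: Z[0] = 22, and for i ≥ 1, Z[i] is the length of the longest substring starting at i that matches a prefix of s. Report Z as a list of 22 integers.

[22, 1, 0, 0, 0, 0, 3, 1, 0, 0, 0, 4, 1, 0, 0, 0, 0, 0, 4, 1, 0, 0]

Z[0]=22
i=1: i≥r, start 0; Z[1]=1 grow→box=[1,2)
i=2: i≥r, start 0; Z[2]=0
i=3: i≥r, start 0; Z[3]=0
i=4: i≥r, start 0; Z[4]=0
i=5: i≥r, start 0; Z[5]=0
i=6: i≥r, start 0; Z[6]=3 grow→box=[6,9)
i=7: min(r-i=2, Z[1]=1)=1; Z[7]=1
i=8: min(r-i=1, Z[2]=0)=0; Z[8]=0
i=9: i≥r, start 0; Z[9]=0
i=10: i≥r, start 0; Z[10]=0
i=11: i≥r, start 0; Z[11]=4 grow→box=[11,15)
i=12: min(r-i=3, Z[1]=1)=1; Z[12]=1
i=13: min(r-i=2, Z[2]=0)=0; Z[13]=0
i=14: min(r-i=1, Z[3]=0)=0; Z[14]=0
i=15: i≥r, start 0; Z[15]=0
i=16: i≥r, start 0; Z[16]=0
i=17: i≥r, start 0; Z[17]=0
i=18: i≥r, start 0; Z[18]=4 grow→box=[18,22)
i=19: min(r-i=3, Z[1]=1)=1; Z[19]=1
i=20: min(r-i=2, Z[2]=0)=0; Z[20]=0
i=21: min(r-i=1, Z[3]=0)=0; Z[21]=0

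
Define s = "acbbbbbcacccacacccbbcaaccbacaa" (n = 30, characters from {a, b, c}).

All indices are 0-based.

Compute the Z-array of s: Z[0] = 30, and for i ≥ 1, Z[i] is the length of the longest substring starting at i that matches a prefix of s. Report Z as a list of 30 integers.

Z[0]=30
i=1: fresh scan; Z[1]=0
i=2: fresh scan; Z[2]=0
i=3: fresh scan; Z[3]=0
i=4: fresh scan; Z[4]=0
i=5: fresh scan; Z[5]=0
i=6: fresh scan; Z[6]=0
i=7: fresh scan; Z[7]=0
i=8: fresh scan; Z[8]=2 extend→box=[8,10)
i=9: min(r-i=1, Z[1]=0)=0; Z[9]=0
i=10: fresh scan; Z[10]=0
i=11: fresh scan; Z[11]=0
i=12: fresh scan; Z[12]=2 extend→box=[12,14)
i=13: min(r-i=1, Z[1]=0)=0; Z[13]=0
i=14: fresh scan; Z[14]=2 extend→box=[14,16)
i=15: min(r-i=1, Z[1]=0)=0; Z[15]=0
i=16: fresh scan; Z[16]=0
i=17: fresh scan; Z[17]=0
i=18: fresh scan; Z[18]=0
i=19: fresh scan; Z[19]=0
i=20: fresh scan; Z[20]=0
i=21: fresh scan; Z[21]=1 extend→box=[21,22)
i=22: fresh scan; Z[22]=2 extend→box=[22,24)
i=23: min(r-i=1, Z[1]=0)=0; Z[23]=0
i=24: fresh scan; Z[24]=0
i=25: fresh scan; Z[25]=0
i=26: fresh scan; Z[26]=2 extend→box=[26,28)
i=27: min(r-i=1, Z[1]=0)=0; Z[27]=0
i=28: fresh scan; Z[28]=1 extend→box=[28,29)
i=29: fresh scan; Z[29]=1 extend→box=[29,30)

[30, 0, 0, 0, 0, 0, 0, 0, 2, 0, 0, 0, 2, 0, 2, 0, 0, 0, 0, 0, 0, 1, 2, 0, 0, 0, 2, 0, 1, 1]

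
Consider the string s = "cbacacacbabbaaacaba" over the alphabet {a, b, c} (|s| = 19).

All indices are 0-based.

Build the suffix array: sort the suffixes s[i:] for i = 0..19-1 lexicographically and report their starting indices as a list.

[18, 12, 13, 16, 9, 14, 2, 4, 6, 17, 11, 8, 1, 10, 15, 3, 5, 7, 0]

sorted suffixes:
  #0 SA[0]=18  'a'
  #1 SA[1]=12  'aaacaba'
  #2 SA[2]=13  'aacaba'
  #3 SA[3]=16  'aba'
  #4 SA[4]=9  'abbaaacaba'
  #5 SA[5]=14  'acaba'
  #6 SA[6]=2  'acacacbabbaaacaba'
  #7 SA[7]=4  'acacbabbaaacaba'
  #8 SA[8]=6  'acbabbaaacaba'
  #9 SA[9]=17  'ba'
  #10 SA[10]=11  'baaacaba'
  #11 SA[11]=8  'babbaaacaba'
  #12 SA[12]=1  'bacacacbabbaaacaba'
  #13 SA[13]=10  'bbaaacaba'
  #14 SA[14]=15  'caba'
  #15 SA[15]=3  'cacacbabbaaacaba'
  #16 SA[16]=5  'cacbabbaaacaba'
  #17 SA[17]=7  'cbabbaaacaba'
  #18 SA[18]=0  'cbacacacbabbaaacaba'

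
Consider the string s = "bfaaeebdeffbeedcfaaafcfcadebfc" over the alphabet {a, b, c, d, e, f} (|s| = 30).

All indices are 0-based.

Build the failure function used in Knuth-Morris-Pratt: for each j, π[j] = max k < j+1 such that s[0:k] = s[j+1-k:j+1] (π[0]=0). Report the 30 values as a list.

[0, 0, 0, 0, 0, 0, 1, 0, 0, 0, 0, 1, 0, 0, 0, 0, 0, 0, 0, 0, 0, 0, 0, 0, 0, 0, 0, 1, 2, 0]

π[0] = 0
j=1 s[j]='f': π[1]=0 (border '')
j=2 s[j]='a': π[2]=0 (border '')
j=3 s[j]='a': π[3]=0 (border '')
j=4 s[j]='e': π[4]=0 (border '')
j=5 s[j]='e': π[5]=0 (border '')
j=6 s[j]='b': π[6]=1 (border 'b')
j=7 s[j]='d': k: 1→0; π[7]=0 (border '')
j=8 s[j]='e': π[8]=0 (border '')
j=9 s[j]='f': π[9]=0 (border '')
j=10 s[j]='f': π[10]=0 (border '')
j=11 s[j]='b': π[11]=1 (border 'b')
j=12 s[j]='e': k: 1→0; π[12]=0 (border '')
j=13 s[j]='e': π[13]=0 (border '')
j=14 s[j]='d': π[14]=0 (border '')
j=15 s[j]='c': π[15]=0 (border '')
j=16 s[j]='f': π[16]=0 (border '')
j=17 s[j]='a': π[17]=0 (border '')
j=18 s[j]='a': π[18]=0 (border '')
j=19 s[j]='a': π[19]=0 (border '')
j=20 s[j]='f': π[20]=0 (border '')
j=21 s[j]='c': π[21]=0 (border '')
j=22 s[j]='f': π[22]=0 (border '')
j=23 s[j]='c': π[23]=0 (border '')
j=24 s[j]='a': π[24]=0 (border '')
j=25 s[j]='d': π[25]=0 (border '')
j=26 s[j]='e': π[26]=0 (border '')
j=27 s[j]='b': π[27]=1 (border 'b')
j=28 s[j]='f': π[28]=2 (border 'bf')
j=29 s[j]='c': k: 2→0; π[29]=0 (border '')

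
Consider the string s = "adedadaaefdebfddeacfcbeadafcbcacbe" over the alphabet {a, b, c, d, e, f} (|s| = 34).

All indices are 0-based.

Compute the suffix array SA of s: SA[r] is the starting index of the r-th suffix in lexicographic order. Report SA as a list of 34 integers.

rank | idx | suffix
   0 |   6 | aaefdebfddeacfcbeadafcbcacbe
   1 |  30 | acbe
   2 |  17 | acfcbeadafcbcacbe
   3 |   4 | adaaefdebfddeacfcbeadafcbcacbe
   4 |  23 | adafcbcacbe
   5 |   0 | adedadaaefdebfddeacfcbeadafcbcacbe
   6 |   7 | aefdebfddeacfcbeadafcbcacbe
   7 |  25 | afcbcacbe
   8 |  28 | bcacbe
   9 |  32 | be
  10 |  21 | beadafcbcacbe
  11 |  12 | bfddeacfcbeadafcbcacbe
  12 |  29 | cacbe
  13 |  27 | cbcacbe
  14 |  31 | cbe
  15 |  20 | cbeadafcbcacbe
  16 |  18 | cfcbeadafcbcacbe
  17 |   5 | daaefdebfddeacfcbeadafcbcacbe
  18 |   3 | dadaaefdebfddeacfcbeadafcbcacbe
  19 |  24 | dafcbcacbe
  20 |  14 | ddeacfcbeadafcbcacbe
  21 |  15 | deacfcbeadafcbcacbe
  22 |  10 | debfddeacfcbeadafcbcacbe
  23 |   1 | dedadaaefdebfddeacfcbeadafcbcacbe
  24 |  33 | e
  25 |  16 | eacfcbeadafcbcacbe
  26 |  22 | eadafcbcacbe
  27 |  11 | ebfddeacfcbeadafcbcacbe
  28 |   2 | edadaaefdebfddeacfcbeadafcbcacbe
  29 |   8 | efdebfddeacfcbeadafcbcacbe
  30 |  26 | fcbcacbe
  31 |  19 | fcbeadafcbcacbe
  32 |  13 | fddeacfcbeadafcbcacbe
  33 |   9 | fdebfddeacfcbeadafcbcacbe

[6, 30, 17, 4, 23, 0, 7, 25, 28, 32, 21, 12, 29, 27, 31, 20, 18, 5, 3, 24, 14, 15, 10, 1, 33, 16, 22, 11, 2, 8, 26, 19, 13, 9]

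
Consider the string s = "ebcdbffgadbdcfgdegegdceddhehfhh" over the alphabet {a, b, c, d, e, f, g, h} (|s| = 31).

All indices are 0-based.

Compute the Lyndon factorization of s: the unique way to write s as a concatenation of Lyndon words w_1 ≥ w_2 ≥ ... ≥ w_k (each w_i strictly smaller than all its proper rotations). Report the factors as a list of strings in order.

["e", "bcdbffg", "adbdcfgdegegdceddhehfhh"]

emit factor 1: 'e' (i=0, period=1)
emit factor 2: 'bcdbffg' (i=1, period=7)
emit factor 3: 'adbdcfgdegegdceddhehfhh' (i=8, period=23)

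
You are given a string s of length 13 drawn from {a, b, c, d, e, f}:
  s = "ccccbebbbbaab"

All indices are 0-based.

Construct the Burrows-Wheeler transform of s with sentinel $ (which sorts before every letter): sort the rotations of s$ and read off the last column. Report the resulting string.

rank  rotation        last
    0  $ccccbebbbbaab  b
    1  aab$ccccbebbbb  b
    2  ab$ccccbebbbba  a
    3  b$ccccbebbbbaa  a
    4  baab$ccccbebbb  b
    5  bbaab$ccccbebb  b
    6  bbbaab$ccccbeb  b
    7  bbbbaab$ccccbe  e
    8  bebbbbaab$cccc  c
    9  cbebbbbaab$ccc  c
   10  ccbebbbbaab$cc  c
   11  cccbebbbbaab$c  c
   12  ccccbebbbbaab$  $
   13  ebbbbaab$ccccb  b

bbaabbbecccc$b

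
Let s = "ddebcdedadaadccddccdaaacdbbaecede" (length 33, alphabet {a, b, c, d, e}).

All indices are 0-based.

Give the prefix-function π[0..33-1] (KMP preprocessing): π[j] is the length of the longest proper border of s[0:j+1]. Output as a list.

[0, 1, 0, 0, 0, 1, 0, 1, 0, 1, 0, 0, 1, 0, 0, 1, 2, 0, 0, 1, 0, 0, 0, 0, 1, 0, 0, 0, 0, 0, 0, 1, 0]

π[0] = 0
j=1 s[j]='d': π[1]=1 (border 'd')
j=2 s[j]='e': k: 1→0; π[2]=0 (border '')
j=3 s[j]='b': π[3]=0 (border '')
j=4 s[j]='c': π[4]=0 (border '')
j=5 s[j]='d': π[5]=1 (border 'd')
j=6 s[j]='e': k: 1→0; π[6]=0 (border '')
j=7 s[j]='d': π[7]=1 (border 'd')
j=8 s[j]='a': k: 1→0; π[8]=0 (border '')
j=9 s[j]='d': π[9]=1 (border 'd')
j=10 s[j]='a': k: 1→0; π[10]=0 (border '')
j=11 s[j]='a': π[11]=0 (border '')
j=12 s[j]='d': π[12]=1 (border 'd')
j=13 s[j]='c': k: 1→0; π[13]=0 (border '')
j=14 s[j]='c': π[14]=0 (border '')
j=15 s[j]='d': π[15]=1 (border 'd')
j=16 s[j]='d': π[16]=2 (border 'dd')
j=17 s[j]='c': k: 2→1→0; π[17]=0 (border '')
j=18 s[j]='c': π[18]=0 (border '')
j=19 s[j]='d': π[19]=1 (border 'd')
j=20 s[j]='a': k: 1→0; π[20]=0 (border '')
j=21 s[j]='a': π[21]=0 (border '')
j=22 s[j]='a': π[22]=0 (border '')
j=23 s[j]='c': π[23]=0 (border '')
j=24 s[j]='d': π[24]=1 (border 'd')
j=25 s[j]='b': k: 1→0; π[25]=0 (border '')
j=26 s[j]='b': π[26]=0 (border '')
j=27 s[j]='a': π[27]=0 (border '')
j=28 s[j]='e': π[28]=0 (border '')
j=29 s[j]='c': π[29]=0 (border '')
j=30 s[j]='e': π[30]=0 (border '')
j=31 s[j]='d': π[31]=1 (border 'd')
j=32 s[j]='e': k: 1→0; π[32]=0 (border '')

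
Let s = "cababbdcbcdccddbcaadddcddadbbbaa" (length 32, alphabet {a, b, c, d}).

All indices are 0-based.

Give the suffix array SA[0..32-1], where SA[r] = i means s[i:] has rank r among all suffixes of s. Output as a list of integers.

[31, 30, 17, 1, 3, 25, 18, 29, 2, 28, 27, 4, 15, 8, 5, 16, 0, 7, 11, 9, 22, 12, 24, 26, 14, 6, 10, 21, 23, 13, 20, 19]

rank | idx | suffix
   0 |  31 | a
   1 |  30 | aa
   2 |  17 | aadddcddadbbbaa
   3 |   1 | ababbdcbcdccddbcaadddcddadbbbaa
   4 |   3 | abbdcbcdccddbcaadddcddadbbbaa
   5 |  25 | adbbbaa
   6 |  18 | adddcddadbbbaa
   7 |  29 | baa
   8 |   2 | babbdcbcdccddbcaadddcddadbbbaa
   9 |  28 | bbaa
  10 |  27 | bbbaa
  11 |   4 | bbdcbcdccddbcaadddcddadbbbaa
  12 |  15 | bcaadddcddadbbbaa
  13 |   8 | bcdccddbcaadddcddadbbbaa
  14 |   5 | bdcbcdccddbcaadddcddadbbbaa
  15 |  16 | caadddcddadbbbaa
  16 |   0 | cababbdcbcdccddbcaadddcddadbbbaa
  17 |   7 | cbcdccddbcaadddcddadbbbaa
  18 |  11 | ccddbcaadddcddadbbbaa
  19 |   9 | cdccddbcaadddcddadbbbaa
  20 |  22 | cddadbbbaa
  21 |  12 | cddbcaadddcddadbbbaa
  22 |  24 | dadbbbaa
  23 |  26 | dbbbaa
  24 |  14 | dbcaadddcddadbbbaa
  25 |   6 | dcbcdccddbcaadddcddadbbbaa
  26 |  10 | dccddbcaadddcddadbbbaa
  27 |  21 | dcddadbbbaa
  28 |  23 | ddadbbbaa
  29 |  13 | ddbcaadddcddadbbbaa
  30 |  20 | ddcddadbbbaa
  31 |  19 | dddcddadbbbaa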